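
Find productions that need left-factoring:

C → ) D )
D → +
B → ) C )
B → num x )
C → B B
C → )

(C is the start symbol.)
Left-factoring is needed when two productions for the same non-terminal
share a common prefix on the right-hand side.

Productions for C:
  C → ) D )
  C → B B
  C → )
Productions for B:
  B → ) C )
  B → num x )

Found common prefix ')' in productions for C

Answer: Yes, C has productions with common prefix ')'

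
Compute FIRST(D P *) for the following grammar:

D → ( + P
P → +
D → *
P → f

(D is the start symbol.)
FIRST sets of the non-terminals involved (from the grammar, by fixed-point iteration):
  FIRST(D) = { '(', '*' }

To compute FIRST(D P *), process the symbols left to right:
Symbol D is a non-terminal. Add FIRST(D) \ {ε} = { '(', '*' }
D is not nullable (ε ∉ FIRST(D)), so stop here.
FIRST(D P *) = { '(', '*' }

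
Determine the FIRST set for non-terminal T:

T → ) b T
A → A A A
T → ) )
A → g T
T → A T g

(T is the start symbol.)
To compute FIRST(T), examine every production with T on the left-hand side, reading each right-hand side left to right until a non-nullable symbol is reached.

FIRST sets of the other non-terminals involved (by the same procedure, iterated to a fixed point):
  FIRST(A) = { 'g' }

From T → ) b T:
  - ')' is a terminal: add ')' and stop
From T → ) ):
  - ')' is a terminal: add ')' and stop
From T → A T g:
  - A is a non-terminal: add FIRST(A) \ {ε} = { 'g' }
    A is not nullable, so stop

Collecting: FIRST(T) = { ')', 'g' }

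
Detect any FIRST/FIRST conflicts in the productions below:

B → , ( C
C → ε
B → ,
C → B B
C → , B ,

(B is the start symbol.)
Yes. B → ',' '(' C / B → ',' on { ',' }; C → B B / C → ',' B ',' on { ',' }

FIRST sets of the non-terminals at (or reachable through a nullable prefix from) the front of some alternative:
  FIRST(B) = { ',' }

Productions for B:
  B → , ( C: FIRST = { ',' }
  B → ,: FIRST = { ',' }
Productions for C:
  C → ε: FIRST = { ε }
  C → B B: FIRST = { ',' }
  C → , B ,: FIRST = { ',' }

Conflict for B: B → , ( C and B → ,
  Overlap: { ',' }
Conflict for C: C → B B and C → , B ,
  Overlap: { ',' }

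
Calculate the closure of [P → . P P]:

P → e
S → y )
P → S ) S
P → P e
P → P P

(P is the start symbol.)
{ [P → . P P], [P → . P e], [P → . S ) S], [P → . e], [S → . y )] }

Start with: [P → . P P]
  [P → . P P] has the dot before P: add [P → . e], [P → . S ) S], [P → . P e]
  [P → . S ) S] has the dot before S: add [S → . y )]
No further items can be added.

CLOSURE = { [P → . P P], [P → . P e], [P → . S ) S], [P → . e], [S → . y )] }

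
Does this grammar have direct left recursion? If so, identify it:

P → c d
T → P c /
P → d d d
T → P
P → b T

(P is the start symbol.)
No direct left recursion

P → c d: starts with c
T → P c /: starts with P
P → d d d: starts with d
T → P: starts with P
P → b T: starts with b

No direct left recursion found.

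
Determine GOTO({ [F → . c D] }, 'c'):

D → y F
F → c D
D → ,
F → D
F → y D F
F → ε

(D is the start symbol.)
GOTO(I, 'c') = CLOSURE({ [A → αX.β] : [A → α.Xβ] ∈ I, X = 'c' })

Items with dot before 'c', with the dot advanced:
  [F → . c D] → [F → c . D]
Closure of the advanced items:
  [F → c . D] has the dot before D: add [D → . y F], [D → . ,]

GOTO = { [D → . ,], [D → . y F], [F → c . D] }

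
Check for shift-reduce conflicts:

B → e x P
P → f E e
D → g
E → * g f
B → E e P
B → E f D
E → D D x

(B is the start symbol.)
Augment with B' → B and build the canonical LR(0) collection (I0 = CLOSURE({[B' → . B]}), then GOTO on every symbol after a dot until no new states appear). It has 20 states:
  I0: { [B → . E e P], [B → . E f D], [B → . e x P], [B' → . B], [D → . g], [E → . * g f], [E → . D D x] }  — shift
  I1: { [E → * . g f] }  — shift
  I2: { [B' → B .] }  — accept
  I3: { [D → . g], [E → D . D x] }  — shift
  I4: { [B → E . e P], [B → E . f D] }  — shift
  I5: { [B → e . x P] }  — shift
  I6: { [D → g .] }  — reduce
  I7: { [B → e x . P], [P → . f E e] }  — shift
  I8: { [B → e x P .] }  — reduce
  I9: { [D → . g], [E → . * g f], [E → . D D x], [P → f . E e] }  — shift
  I10: { [P → f E . e] }  — shift
  I11: { [P → f E e .] }  — reduce
  I12: { [B → E e . P], [P → . f E e] }  — shift
  I13: { [B → E f . D], [D → . g] }  — shift
  I14: { [B → E f D .] }  — reduce
  I15: { [B → E e P .] }  — reduce
  I16: { [E → D D . x] }  — shift
  I17: { [E → D D x .] }  — reduce
  I18: { [E → * g . f] }  — shift
  I19: { [E → * g f .] }  — reduce

No state contains both a complete item and a shift item.

Answer: No shift-reduce conflicts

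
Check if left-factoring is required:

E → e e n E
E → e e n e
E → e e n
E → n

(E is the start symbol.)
Yes, E has productions with common prefix 'e e n'

Left-factoring is needed when two productions for the same non-terminal
share a common prefix on the right-hand side.

Productions for E:
  E → e e n E
  E → e e n e
  E → e e n
  E → n

Found common prefix 'e e n' in productions for E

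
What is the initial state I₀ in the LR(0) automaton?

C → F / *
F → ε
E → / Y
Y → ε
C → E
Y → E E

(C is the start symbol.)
First, augment the grammar with C' → C
I₀ = CLOSURE({ [C' → . C] }):
  [C' → . C] has the dot before C: add [C → . F / *], [C → . E]
  [C → . F / *] has the dot before F: add [F → .]
  [C → . E] has the dot before E: add [E → . / Y]
No further items can be added.

I₀ = { [C → . E], [C → . F / *], [C' → . C], [E → . / Y], [F → .] }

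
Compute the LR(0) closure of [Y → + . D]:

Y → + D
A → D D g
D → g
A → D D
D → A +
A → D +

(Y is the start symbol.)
To compute CLOSURE, for each item [A → α.Bβ] where B is a non-terminal, add [B → .γ] for all productions B → γ; repeat for the newly added items until nothing changes.

Start with: [Y → + . D]
  [Y → + . D] has the dot before D: add [D → . g], [D → . A +]
  [D → . A +] has the dot before A: add [A → . D D g], [A → . D D], [A → . D +]
No further items can be added.

CLOSURE = { [A → . D +], [A → . D D g], [A → . D D], [D → . A +], [D → . g], [Y → + . D] }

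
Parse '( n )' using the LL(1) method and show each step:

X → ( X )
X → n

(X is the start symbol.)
LL(1) parsing maintains a stack (initially the start symbol over $) and the input. At each step: if the stack top is a terminal, match it against the current input token; if it is a non-terminal N, replace it with the RHS of M[N, lookahead] (the unique production whose predict set contains the lookahead).

Stack is shown with the top on the left.

Stack    Input    Action
------------------------
X $      ( n ) $  output X → ( X )
( X ) $  ( n ) $  match '('
X ) $    n ) $    output X → n
n ) $    n ) $    match 'n'
) $      ) $      match ')'
$        $        accept

The string is accepted.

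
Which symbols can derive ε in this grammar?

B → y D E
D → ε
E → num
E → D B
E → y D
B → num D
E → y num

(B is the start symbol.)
A non-terminal is nullable if it can derive ε (the empty string): either it has an ε-production, or it has a production whose right-hand side consists entirely of nullable non-terminals.

ε-productions: D → ε
So D is immediately nullable.
No further non-terminal can be added: every production for the remaining non-terminals contains a terminal or a non-nullable non-terminal.
Nullable = { 'D' }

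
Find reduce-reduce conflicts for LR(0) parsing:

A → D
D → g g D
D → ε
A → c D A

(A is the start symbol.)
No reduce-reduce conflicts

A reduce-reduce conflict occurs when an LR(0) state has two complete items [A → α .] and [B → β .] — both call for a reduction, and with no lookahead the parser cannot choose between them.

Augment with A' → A and build the canonical LR(0) collection (I0 = CLOSURE({[A' → . A]}), then GOTO on every symbol after a dot until no new states appear). It has 9 states:
  I0: { [A → . D], [A → . c D A], [A' → . A], [D → . g g D], [D → .] }  — shift, reduce
  I1: { [A' → A .] }  — accept
  I2: { [A → D .] }  — reduce
  I3: { [A → c . D A], [D → . g g D], [D → .] }  — shift, reduce
  I4: { [D → g . g D] }  — shift
  I5: { [D → . g g D], [D → .], [D → g g . D] }  — shift, reduce
  I6: { [D → g g D .] }  — reduce
  I7: { [A → . D], [A → . c D A], [A → c D . A], [D → . g g D], [D → .] }  — shift, reduce
  I8: { [A → c D A .] }  — reduce

No state contains more than one complete item.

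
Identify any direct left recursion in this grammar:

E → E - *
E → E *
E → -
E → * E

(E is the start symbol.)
Direct left recursion occurs when N → N α for some non-terminal N (the right-hand side begins with the left-hand side itself).

E → E - *: LEFT RECURSIVE (starts with E)
E → E *: LEFT RECURSIVE (starts with E)
E → -: starts with '-'
E → * E: starts with '*'

The grammar has direct left recursion on: E.

Answer: Yes, E is left-recursive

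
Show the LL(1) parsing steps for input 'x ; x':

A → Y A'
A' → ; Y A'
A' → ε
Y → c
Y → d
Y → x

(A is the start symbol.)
LL(1) parsing maintains a stack (initially the start symbol over $) and the input. At each step: if the stack top is a terminal, match it against the current input token; if it is a non-terminal N, replace it with the RHS of M[N, lookahead] (the unique production whose predict set contains the lookahead).

Stack is shown with the top on the left.

Stack     Input    Action
-------------------------
A $       x ; x $  output A → Y A'
Y A' $    x ; x $  output Y → x
x A' $    x ; x $  match 'x'
A' $      ; x $    output A' → ; Y A'
; Y A' $  ; x $    match ';'
Y A' $    x $      output Y → x
x A' $    x $      match 'x'
A' $      $        output A' → ε
$         $        accept

The string is accepted.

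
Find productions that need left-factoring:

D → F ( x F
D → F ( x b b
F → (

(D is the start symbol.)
Yes, D has productions with common prefix 'F ( x'

Left-factoring is needed when two productions for the same non-terminal
share a common prefix on the right-hand side.

Productions for D:
  D → F ( x F
  D → F ( x b b

Found common prefix 'F ( x' in productions for D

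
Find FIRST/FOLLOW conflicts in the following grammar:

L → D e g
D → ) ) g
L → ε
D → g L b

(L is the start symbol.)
No FIRST/FOLLOW conflicts.

A FIRST/FOLLOW conflict occurs when a non-terminal N has a nullable alternative N → β (β ⇒* ε) and another alternative N → α with FIRST(α) ∩ FOLLOW(N) ≠ ∅: on such a lookahead the parser cannot decide between expanding α and letting N vanish via β.

Nullable non-terminals: L.
FIRST sets used below: FIRST(D) = { ')', 'g' }

L: nullable alternative(s) L → ε; FOLLOW(L) = { $, 'b' }
  L → D e g: FIRST \ {ε} = { ')', 'g' } — disjoint from FOLLOW(L)
  L → ε: FIRST \ {ε} = { } — this is the only nullable alternative, skip

D has no nullable alternative, so no FIRST/FOLLOW check is needed there.

No FIRST/FOLLOW conflicts found.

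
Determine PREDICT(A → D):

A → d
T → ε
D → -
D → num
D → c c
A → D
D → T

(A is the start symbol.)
{ $, '-', 'c', 'num' }

PREDICT(A → D) = (FIRST(RHS) \ {ε}) ∪ (FOLLOW(A) if ε ∈ FIRST(RHS), i.e. RHS ⇒* ε)
FIRST(D) = { '-', 'c', 'num', ε }
FIRST(D) = { '-', 'c', 'num', ε }
ε ∈ FIRST(D) (the right-hand side is nullable), so add FOLLOW(A) = { $ }
PREDICT(A → D) = { $, '-', 'c', 'num' }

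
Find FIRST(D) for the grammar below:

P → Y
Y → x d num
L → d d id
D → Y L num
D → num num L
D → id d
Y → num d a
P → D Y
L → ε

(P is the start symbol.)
{ 'id', 'num', 'x' }

To compute FIRST(D), examine every production with D on the left-hand side, reading each right-hand side left to right until a non-nullable symbol is reached.

FIRST sets of the other non-terminals involved (by the same procedure, iterated to a fixed point):
  FIRST(Y) = { 'num', 'x' }

From D → Y L num:
  - Y is a non-terminal: add FIRST(Y) \ {ε} = { 'num', 'x' }
    Y is not nullable, so stop
From D → num num L:
  - num is a terminal: add 'num' and stop
From D → id d:
  - id is a terminal: add 'id' and stop

Collecting: FIRST(D) = { 'id', 'num', 'x' }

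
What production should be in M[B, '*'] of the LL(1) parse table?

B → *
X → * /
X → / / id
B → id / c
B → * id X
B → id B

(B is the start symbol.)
B → *, B → * id X

To find M[B, '*'], we find productions for B where '*' is in the predict set (PREDICT(N → α) = (FIRST(α) \ {ε}) ∪ (FOLLOW(N) if α ⇒* ε)).

B → *: PREDICT = { '*' }
  '*' is in predict set, so this production goes in M[B, '*']
B → id / c: PREDICT = { 'id' }
B → * id X: PREDICT = { '*' }
  '*' is in predict set, so this production goes in M[B, '*']
B → id B: PREDICT = { 'id' }

M[B, '*'] = B → *, B → * id X  (a multiply-defined cell — the grammar is not LL(1))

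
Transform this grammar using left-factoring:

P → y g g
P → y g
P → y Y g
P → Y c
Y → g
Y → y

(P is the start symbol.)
Left-factoring transforms A → αβ₁ | αβ₂ into A → αA' and A' → β₁ | β₂
(α is the longest common prefix among the alternatives). Repeat until
no nonterminal has two alternatives with a common prefix.

Round 1: P has alternatives sharing prefix 'y'. Introduce P': P → y P'
  Add: P' → g g
  Add: P' → g
  Add: P' → Y g

Round 2: P' has alternatives sharing prefix 'g'. Introduce P'': P' → g P''
  Add: P'' → g
  Add: P'' → ε

No remaining common prefixes — done.

Resulting grammar:
P → y P'
P' → g P''
P'' → g
P'' → ε
P' → Y g
P → Y c
Y → g
Y → y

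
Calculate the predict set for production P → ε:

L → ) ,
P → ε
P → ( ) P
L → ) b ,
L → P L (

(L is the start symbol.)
{ '(', ')' }

PREDICT(P → ε) = (FIRST(RHS) \ {ε}) ∪ (FOLLOW(P) if ε ∈ FIRST(RHS), i.e. RHS ⇒* ε)
The right-hand side is ε (FIRST(ε) = { ε }), so the predict set is FOLLOW(P) = { '(', ')' }
PREDICT(P → ε) = { '(', ')' }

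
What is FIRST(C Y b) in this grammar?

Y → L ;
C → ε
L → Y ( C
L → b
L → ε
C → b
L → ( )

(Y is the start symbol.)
FIRST sets of the non-terminals involved (from the grammar, by fixed-point iteration):
  FIRST(C) = { 'b', ε }
  FIRST(Y) = { '(', ';', 'b' }

To compute FIRST(C Y b), process the symbols left to right:
Symbol C is a non-terminal. Add FIRST(C) \ {ε} = { 'b' }
C is nullable (ε ∈ FIRST(C)), continue to the next symbol.
Symbol Y is a non-terminal. Add FIRST(Y) \ {ε} = { '(', ';', 'b' }
Y is not nullable (ε ∉ FIRST(Y)), so stop here.
FIRST(C Y b) = { '(', ';', 'b' }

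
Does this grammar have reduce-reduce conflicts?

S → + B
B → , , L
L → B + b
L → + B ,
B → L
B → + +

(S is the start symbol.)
Yes — I11: [B → , , L .] vs [B → L .]

A reduce-reduce conflict occurs when an LR(0) state has two complete items [A → α .] and [B → β .] — both call for a reduction, and with no lookahead the parser cannot choose between them.

Augment with S' → S and build the canonical LR(0) collection (I0 = CLOSURE({[S' → . S]}), then GOTO on every symbol after a dot until no new states appear). It has 15 states:
  I0: { [S → . + B], [S' → . S] }  — shift
  I1: { [B → . + +], [B → . , , L], [B → . L], [L → . + B ,], [L → . B + b], [S → + . B] }  — shift
  I2: { [S' → S .] }  — accept
  I3: { [B → + . +], [B → . + +], [B → . , , L], [B → . L], [L → + . B ,], [L → . + B ,], [L → . B + b] }  — shift
  I4: { [B → , . , L] }  — shift
  I5: { [L → B . + b], [S → + B .] }  — shift, reduce
  I6: { [B → L .] }  — reduce
  I7: { [L → B + . b] }  — shift
  I8: { [L → B + b .] }  — reduce
  I9: { [B → , , . L], [B → . + +], [B → . , , L], [B → . L], [L → . + B ,], [L → . B + b] }  — shift
  I10: { [L → B . + b] }  — shift
  I11: { [B → , , L .], [B → L .] }  — 2 reduces
  I12: { [B → + + .], [B → + . +], [B → . + +], [B → . , , L], [B → . L], [L → + . B ,], [L → . + B ,], [L → . B + b] }  — shift, reduce
  I13: { [L → + B . ,], [L → B . + b] }  — shift
  I14: { [L → + B , .] }  — reduce

I11 contains complete items [B → , , L .], [B → L .] — reduce-reduce conflict.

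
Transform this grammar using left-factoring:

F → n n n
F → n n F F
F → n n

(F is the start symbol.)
Left-factoring transforms A → αβ₁ | αβ₂ into A → αA' and A' → β₁ | β₂
(α is the longest common prefix among the alternatives). Repeat until
no nonterminal has two alternatives with a common prefix.

Round 1: F has alternatives sharing prefix 'n n'. Introduce F': F → n n F'
  Add: F' → n
  Add: F' → F F
  Add: F' → ε

No remaining common prefixes — done.

Resulting grammar:
F → n n F'
F' → n
F' → F F
F' → ε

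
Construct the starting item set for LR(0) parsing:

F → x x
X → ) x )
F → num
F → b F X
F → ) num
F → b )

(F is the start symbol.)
First, augment the grammar with F' → F
I₀ = CLOSURE({ [F' → . F] }):
  [F' → . F] has the dot before F: add [F → . x x], [F → . num], [F → . b F X], [F → . ) num], [F → . b )]
No further items can be added.

I₀ = { [F → . ) num], [F → . b )], [F → . b F X], [F → . num], [F → . x x], [F' → . F] }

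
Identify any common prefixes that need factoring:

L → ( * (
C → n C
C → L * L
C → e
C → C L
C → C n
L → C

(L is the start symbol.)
Yes, C has productions with common prefix 'C'

Left-factoring is needed when two productions for the same non-terminal
share a common prefix on the right-hand side.

Productions for L:
  L → ( * (
  L → C
Productions for C:
  C → n C
  C → L * L
  C → e
  C → C L
  C → C n

Found common prefix 'C' in productions for C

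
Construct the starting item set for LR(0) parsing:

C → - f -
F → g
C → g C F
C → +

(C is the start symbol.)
First, augment the grammar with C' → C
I₀ = CLOSURE({ [C' → . C] }):
  [C' → . C] has the dot before C: add [C → . - f -], [C → . g C F], [C → . +]
No further items can be added.

I₀ = { [C → . +], [C → . - f -], [C → . g C F], [C' → . C] }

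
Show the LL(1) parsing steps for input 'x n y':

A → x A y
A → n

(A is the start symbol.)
LL(1) parsing maintains a stack (initially the start symbol over $) and the input. At each step: if the stack top is a terminal, match it against the current input token; if it is a non-terminal N, replace it with the RHS of M[N, lookahead] (the unique production whose predict set contains the lookahead).

Stack is shown with the top on the left.

Stack    Input    Action
------------------------
A $      x n y $  output A → x A y
x A y $  x n y $  match 'x'
A y $    n y $    output A → n
n y $    n y $    match 'n'
y $      y $      match 'y'
$        $        accept

The string is accepted.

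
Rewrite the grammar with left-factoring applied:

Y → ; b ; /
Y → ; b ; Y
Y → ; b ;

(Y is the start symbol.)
Left-factoring transforms A → αβ₁ | αβ₂ into A → αA' and A' → β₁ | β₂
(α is the longest common prefix among the alternatives). Repeat until
no nonterminal has two alternatives with a common prefix.

Round 1: Y has alternatives sharing prefix '; b ;'. Introduce Y': Y → ; b ; Y'
  Add: Y' → /
  Add: Y' → Y
  Add: Y' → ε

No remaining common prefixes — done.

Resulting grammar:
Y → ; b ; Y'
Y' → /
Y' → Y
Y' → ε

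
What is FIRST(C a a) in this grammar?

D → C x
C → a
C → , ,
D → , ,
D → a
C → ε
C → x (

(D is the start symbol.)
FIRST sets of the non-terminals involved (from the grammar, by fixed-point iteration):
  FIRST(C) = { ',', 'a', 'x', ε }

To compute FIRST(C a a), process the symbols left to right:
Symbol C is a non-terminal. Add FIRST(C) \ {ε} = { ',', 'a', 'x' }
C is nullable (ε ∈ FIRST(C)), continue to the next symbol.
Symbol a is a terminal. Add 'a' and stop.
FIRST(C a a) = { ',', 'a', 'x' }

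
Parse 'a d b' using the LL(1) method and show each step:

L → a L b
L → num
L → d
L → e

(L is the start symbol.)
LL(1) parsing maintains a stack (initially the start symbol over $) and the input. At each step: if the stack top is a terminal, match it against the current input token; if it is a non-terminal N, replace it with the RHS of M[N, lookahead] (the unique production whose predict set contains the lookahead).

Stack is shown with the top on the left.

Stack    Input    Action
------------------------
L $      a d b $  output L → a L b
a L b $  a d b $  match 'a'
L b $    d b $    output L → d
d b $    d b $    match 'd'
b $      b $      match 'b'
$        $        accept

The string is accepted.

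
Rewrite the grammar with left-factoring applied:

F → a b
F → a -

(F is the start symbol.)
F → a F'
F' → b
F' → -

Left-factoring transforms A → αβ₁ | αβ₂ into A → αA' and A' → β₁ | β₂
(α is the longest common prefix among the alternatives). Repeat until
no nonterminal has two alternatives with a common prefix.

Round 1: F has alternatives sharing prefix 'a'. Introduce F': F → a F'
  Add: F' → b
  Add: F' → -

No remaining common prefixes — done.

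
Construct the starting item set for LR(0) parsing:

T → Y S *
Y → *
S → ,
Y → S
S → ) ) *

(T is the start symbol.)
First, augment the grammar with T' → T
I₀ = CLOSURE({ [T' → . T] }):
  [T' → . T] has the dot before T: add [T → . Y S *]
  [T → . Y S *] has the dot before Y: add [Y → . *], [Y → . S]
  [Y → . S] has the dot before S: add [S → . ,], [S → . ) ) *]
No further items can be added.

I₀ = { [S → . ) ) *], [S → . ,], [T → . Y S *], [T' → . T], [Y → . *], [Y → . S] }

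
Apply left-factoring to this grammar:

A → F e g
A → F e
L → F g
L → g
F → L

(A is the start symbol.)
A → F e A'
A' → g
A' → ε
L → F g
L → g
F → L

Left-factoring transforms A → αβ₁ | αβ₂ into A → αA' and A' → β₁ | β₂
(α is the longest common prefix among the alternatives). Repeat until
no nonterminal has two alternatives with a common prefix.

Round 1: A has alternatives sharing prefix 'F e'. Introduce A': A → F e A'
  Add: A' → g
  Add: A' → ε

No remaining common prefixes — done.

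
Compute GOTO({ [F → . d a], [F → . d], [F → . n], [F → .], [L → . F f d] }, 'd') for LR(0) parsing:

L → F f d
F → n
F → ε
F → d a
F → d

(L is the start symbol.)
{ [F → d . a], [F → d .] }

GOTO(I, 'd') = CLOSURE({ [A → αX.β] : [A → α.Xβ] ∈ I, X = 'd' })

Items with dot before 'd', with the dot advanced:
  [F → . d] → [F → d .]
  [F → . d a] → [F → d . a]
Closure adds nothing (no advanced item has the dot before a non-terminal).

GOTO = { [F → d . a], [F → d .] }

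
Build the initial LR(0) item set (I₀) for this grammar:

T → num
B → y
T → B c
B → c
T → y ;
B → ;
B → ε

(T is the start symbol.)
First, augment the grammar with T' → T
I₀ = CLOSURE({ [T' → . T] }):
  [T' → . T] has the dot before T: add [T → . num], [T → . B c], [T → . y ;]
  [T → . B c] has the dot before B: add [B → . y], [B → . c], [B → . ;], [B → .]
No further items can be added.

I₀ = { [B → . ;], [B → . c], [B → . y], [B → .], [T → . B c], [T → . num], [T → . y ;], [T' → . T] }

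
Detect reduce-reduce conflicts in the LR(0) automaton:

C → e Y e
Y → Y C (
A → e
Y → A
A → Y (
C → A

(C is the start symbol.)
Yes — I1: [C → A .] vs [Y → A .]; I10: [A → e .] vs [C → e Y e .]

A reduce-reduce conflict occurs when an LR(0) state has two complete items [A → α .] and [B → β .] — both call for a reduction, and with no lookahead the parser cannot choose between them.

Augment with C' → C and build the canonical LR(0) collection (I0 = CLOSURE({[C' → . C]}), then GOTO on every symbol after a dot until no new states appear). It has 12 states:
  I0: { [A → . Y (], [A → . e], [C → . A], [C → . e Y e], [C' → . C], [Y → . A], [Y → . Y C (] }  — shift
  I1: { [C → A .], [Y → A .] }  — 2 reduces
  I2: { [C' → C .] }  — accept
  I3: { [A → . Y (], [A → . e], [A → Y . (], [C → . A], [C → . e Y e], [Y → . A], [Y → . Y C (], [Y → Y . C (] }  — shift
  I4: { [A → . Y (], [A → . e], [A → e .], [C → e . Y e], [Y → . A], [Y → . Y C (] }  — shift, reduce
  I5: { [Y → A .] }  — reduce
  I6: { [A → . Y (], [A → . e], [A → Y . (], [C → . A], [C → . e Y e], [C → e Y . e], [Y → . A], [Y → . Y C (], [Y → Y . C (] }  — shift
  I7: { [A → e .] }  — reduce
  I8: { [A → Y ( .] }  — reduce
  I9: { [Y → Y C . (] }  — shift
  I10: { [A → . Y (], [A → . e], [A → e .], [C → e . Y e], [C → e Y e .], [Y → . A], [Y → . Y C (] }  — shift, 2 reduces
  I11: { [Y → Y C ( .] }  — reduce

I1 contains complete items [C → A .], [Y → A .] — reduce-reduce conflict.
I10 contains complete items [A → e .], [C → e Y e .] — reduce-reduce conflict.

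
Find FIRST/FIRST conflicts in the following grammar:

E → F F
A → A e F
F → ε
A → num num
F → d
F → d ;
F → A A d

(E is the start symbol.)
FIRST sets of the non-terminals at (or reachable through a nullable prefix from) the front of some alternative:
  FIRST(A) = { 'num' }

Productions for A:
  A → A e F: FIRST = { 'num' }
  A → num num: FIRST = { 'num' }
Productions for F:
  F → ε: FIRST = { ε }
  F → d: FIRST = { 'd' }
  F → d ;: FIRST = { 'd' }
  F → A A d: FIRST = { 'num' }
E has only one production, so no FIRST/FIRST conflict is possible there.

Conflict for A: A → A e F and A → num num
  Overlap: { 'num' }
Conflict for F: F → d and F → d ;
  Overlap: { 'd' }

Answer: Yes. A → A e F / A → num num on { 'num' }; F → d / F → d ';' on { 'd' }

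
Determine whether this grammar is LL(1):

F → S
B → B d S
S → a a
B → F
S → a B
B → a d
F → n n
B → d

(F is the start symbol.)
No. Predict set conflict for B: { 'a', 'n' }

A grammar is LL(1) if for each non-terminal N with multiple productions, the predict sets of those productions are pairwise disjoint, where PREDICT(N → α) = (FIRST(α) \ {ε}) ∪ (FOLLOW(N) if α ⇒* ε).

Relevant sets:
  FIRST(S) = { 'a' }
  FIRST(B) = { 'a', 'd', 'n' }
  FIRST(F) = { 'a', 'n' }

For F:
  PREDICT(F → S) = { 'a' }
  PREDICT(F → n n) = { 'n' }
For B:
  PREDICT(B → B d S) = { 'a', 'd', 'n' }
  PREDICT(B → F) = { 'a', 'n' }
  PREDICT(B → a d) = { 'a' }
  PREDICT(B → d) = { 'd' }
For S:
  PREDICT(S → a a) = { 'a' }
  PREDICT(S → a B) = { 'a' }

Conflict found: Predict set conflict for B: { 'a', 'n' }
The grammar is NOT LL(1).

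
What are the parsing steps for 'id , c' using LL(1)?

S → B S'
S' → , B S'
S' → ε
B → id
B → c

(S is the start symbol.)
LL(1) parsing maintains a stack (initially the start symbol over $) and the input. At each step: if the stack top is a terminal, match it against the current input token; if it is a non-terminal N, replace it with the RHS of M[N, lookahead] (the unique production whose predict set contains the lookahead).

Stack is shown with the top on the left.

Stack     Input     Action
--------------------------
S $       id , c $  output S → B S'
B S' $    id , c $  output B → id
id S' $   id , c $  match 'id'
S' $      , c $     output S' → , B S'
, B S' $  , c $     match ','
B S' $    c $       output B → c
c S' $    c $       match 'c'
S' $      $         output S' → ε
$         $         accept

The string is accepted.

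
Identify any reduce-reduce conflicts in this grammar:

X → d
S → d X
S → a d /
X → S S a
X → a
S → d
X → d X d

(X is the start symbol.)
Augment with X' → X and build the canonical LR(0) collection (I0 = CLOSURE({[X' → . X]}), then GOTO on every symbol after a dot until no new states appear). It has 14 states:
  I0: { [S → . a d /], [S → . d X], [S → . d], [X → . S S a], [X → . a], [X → . d X d], [X → . d], [X' → . X] }  — shift
  I1: { [S → . a d /], [S → . d X], [S → . d], [X → S . S a] }  — shift
  I2: { [X' → X .] }  — accept
  I3: { [S → a . d /], [X → a .] }  — shift, reduce
  I4: { [S → . a d /], [S → . d X], [S → . d], [S → d . X], [S → d .], [X → . S S a], [X → . a], [X → . d X d], [X → . d], [X → d . X d], [X → d .] }  — shift, 2 reduces
  I5: { [S → d X .], [X → d X . d] }  — shift, reduce
  I6: { [X → d X d .] }  — reduce
  I7: { [S → a d . /] }  — shift
  I8: { [S → a d / .] }  — reduce
  I9: { [X → S S . a] }  — shift
  I10: { [S → a . d /] }  — shift
  I11: { [S → . a d /], [S → . d X], [S → . d], [S → d . X], [S → d .], [X → . S S a], [X → . a], [X → . d X d], [X → . d] }  — shift, reduce
  I12: { [S → d X .] }  — reduce
  I13: { [X → S S a .] }  — reduce

I4 contains complete items [S → d .], [X → d .] — reduce-reduce conflict.

Answer: Yes — I4: [S → d .] vs [X → d .]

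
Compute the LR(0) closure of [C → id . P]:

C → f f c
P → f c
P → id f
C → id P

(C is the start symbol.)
{ [C → id . P], [P → . f c], [P → . id f] }

Start with: [C → id . P]
  [C → id . P] has the dot before P: add [P → . f c], [P → . id f]
No further items can be added.

CLOSURE = { [C → id . P], [P → . f c], [P → . id f] }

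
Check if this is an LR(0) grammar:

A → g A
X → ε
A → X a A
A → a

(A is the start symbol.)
No. Shift-reduce conflict between [X → .] and [A → . a]

Augment with A' → A and build the canonical LR(0) collection (I0 = CLOSURE({[A' → . A]}), then GOTO on every symbol after a dot until no new states appear). It has 8 states:
  I0: { [A → . X a A], [A → . a], [A → . g A], [A' → . A], [X → .] }  — shift, reduce
  I1: { [A' → A .] }  — accept
  I2: { [A → X . a A] }  — shift
  I3: { [A → a .] }  — reduce
  I4: { [A → . X a A], [A → . a], [A → . g A], [A → g . A], [X → .] }  — shift, reduce
  I5: { [A → g A .] }  — reduce
  I6: { [A → . X a A], [A → . a], [A → . g A], [A → X a . A], [X → .] }  — shift, reduce
  I7: { [A → X a A .] }  — reduce

Conflict in state I0:
  Shift-reduce conflict between [X → .] and [A → . a]
So the grammar is NOT LR(0).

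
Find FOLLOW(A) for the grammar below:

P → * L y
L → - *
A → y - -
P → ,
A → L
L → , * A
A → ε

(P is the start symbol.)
To compute FOLLOW(A), find every occurrence of A on a right-hand side N → α A β: add FIRST(β) \ {ε}, and if β is empty or nullable also add FOLLOW(N). Iterate to a fixed point.

In L → , * A: A is at the end, add FOLLOW(L)

The FOLLOW sets referred to above (computed the same way, to a fixed point):
  FOLLOW(L) = { 'y' }

Taking the union: FOLLOW(A) = { 'y' }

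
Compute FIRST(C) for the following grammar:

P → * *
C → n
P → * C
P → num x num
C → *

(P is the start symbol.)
To compute FIRST(C), examine every production with C on the left-hand side, reading each right-hand side left to right until a non-nullable symbol is reached.

From C → n:
  - n is a terminal: add 'n' and stop
From C → *:
  - '*' is a terminal: add '*' and stop

Collecting: FIRST(C) = { '*', 'n' }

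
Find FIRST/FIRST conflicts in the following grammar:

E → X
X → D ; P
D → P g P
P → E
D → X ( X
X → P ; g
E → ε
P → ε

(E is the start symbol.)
A FIRST/FIRST conflict occurs when two productions N → α and N → β for the same non-terminal have FIRST(α) ∩ FIRST(β) ≠ ∅ (with ε ∈ FIRST of a nullable right-hand side, so two nullable alternatives also conflict).

FIRST sets of the non-terminals at (or reachable through a nullable prefix from) the front of some alternative:
  FIRST(X) = { ';', 'g' }
  FIRST(D) = { ';', 'g' }
  FIRST(P) = { ';', 'g', ε }
  FIRST(E) = { ';', 'g', ε }

Productions for E:
  E → X: FIRST = { ';', 'g' }
  E → ε: FIRST = { ε }
Productions for X:
  X → D ; P: FIRST = { ';', 'g' }
  X → P ; g: FIRST = { ';', 'g' }
Productions for D:
  D → P g P: FIRST = { ';', 'g' }
  D → X ( X: FIRST = { ';', 'g' }
Productions for P:
  P → E: FIRST = { ';', 'g', ε }
  P → ε: FIRST = { ε }

Conflict for X: X → D ; P and X → P ; g
  Overlap: { ';', 'g' }
Conflict for D: D → P g P and D → X ( X
  Overlap: { ';', 'g' }
Conflict for P: P → E and P → ε
  Overlap: { ε }

Answer: Yes. X → D ';' P / X → P ';' g on { ';', 'g' }; D → P g P / D → X '(' X on { ';', 'g' }; P → E / P → ε on { ε }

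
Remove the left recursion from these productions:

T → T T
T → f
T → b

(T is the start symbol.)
T → f T'
T → b T'
T' → T T'
T' → ε

T is directly left-recursive. The standard transformation for
  A → A α₁ | ... | A α_m | β₁ | ... | β_n
is
  A  → β₁ A' | ... | β_n A'
  A' → α₁ A' | ... | α_m A' | ε

T → f becomes T → f T'
T → b becomes T → b T'
T → T T becomes T' → T T'
Add T' → ε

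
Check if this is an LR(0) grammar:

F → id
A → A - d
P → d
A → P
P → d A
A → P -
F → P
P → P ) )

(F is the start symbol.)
Augment with F' → F and build the canonical LR(0) collection (I0 = CLOSURE({[F' → . F]}), then GOTO on every symbol after a dot until no new states appear). It has 12 states:
  I0: { [F → . P], [F → . id], [F' → . F], [P → . P ) )], [P → . d A], [P → . d] }  — shift
  I1: { [F' → F .] }  — accept
  I2: { [F → P .], [P → P . ) )] }  — shift, reduce
  I3: { [A → . A - d], [A → . P -], [A → . P], [P → . P ) )], [P → . d A], [P → . d], [P → d . A], [P → d .] }  — shift, reduce
  I4: { [F → id .] }  — reduce
  I5: { [A → A . - d], [P → d A .] }  — shift, reduce
  I6: { [A → P . -], [A → P .], [P → P . ) )] }  — shift, reduce
  I7: { [P → P ) . )] }  — shift
  I8: { [A → P - .] }  — reduce
  I9: { [P → P ) ) .] }  — reduce
  I10: { [A → A - . d] }  — shift
  I11: { [A → A - d .] }  — reduce

Conflict in state I2:
  Shift-reduce conflict between [F → P .] and [P → P . ) )]
So the grammar is NOT LR(0).

Answer: No. Shift-reduce conflict between [F → P .] and [P → P . ) )]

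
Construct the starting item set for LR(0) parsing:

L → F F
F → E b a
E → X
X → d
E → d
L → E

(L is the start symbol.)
{ [E → . X], [E → . d], [F → . E b a], [L → . E], [L → . F F], [L' → . L], [X → . d] }

First, augment the grammar with L' → L
I₀ = CLOSURE({ [L' → . L] }):
  [L' → . L] has the dot before L: add [L → . F F], [L → . E]
  [L → . F F] has the dot before F: add [F → . E b a]
  [L → . E] has the dot before E: add [E → . X], [E → . d]
  [E → . X] has the dot before X: add [X → . d]
No further items can be added.

I₀ = { [E → . X], [E → . d], [F → . E b a], [L → . E], [L → . F F], [L' → . L], [X → . d] }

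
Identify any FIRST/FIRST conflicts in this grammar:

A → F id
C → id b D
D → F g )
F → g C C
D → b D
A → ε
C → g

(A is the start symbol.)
No FIRST/FIRST conflicts.

FIRST sets of the non-terminals at (or reachable through a nullable prefix from) the front of some alternative:
  FIRST(F) = { 'g' }

Productions for A:
  A → F id: FIRST = { 'g' }
  A → ε: FIRST = { ε }
Productions for C:
  C → id b D: FIRST = { 'id' }
  C → g: FIRST = { 'g' }
Productions for D:
  D → F g ): FIRST = { 'g' }
  D → b D: FIRST = { 'b' }
F has only one production, so no FIRST/FIRST conflict is possible there.

All alternatives of each non-terminal have pairwise disjoint FIRST sets.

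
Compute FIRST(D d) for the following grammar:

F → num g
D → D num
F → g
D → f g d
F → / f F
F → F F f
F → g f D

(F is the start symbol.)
FIRST sets of the non-terminals involved (from the grammar, by fixed-point iteration):
  FIRST(D) = { 'f' }

To compute FIRST(D d), process the symbols left to right:
Symbol D is a non-terminal. Add FIRST(D) \ {ε} = { 'f' }
D is not nullable (ε ∉ FIRST(D)), so stop here.
FIRST(D d) = { 'f' }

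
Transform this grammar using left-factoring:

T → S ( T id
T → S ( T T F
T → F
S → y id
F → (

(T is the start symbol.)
T → S ( T T'
T' → id
T' → T F
T → F
S → y id
F → (

Left-factoring transforms A → αβ₁ | αβ₂ into A → αA' and A' → β₁ | β₂
(α is the longest common prefix among the alternatives). Repeat until
no nonterminal has two alternatives with a common prefix.

Round 1: T has alternatives sharing prefix 'S ( T'. Introduce T': T → S ( T T'
  Add: T' → id
  Add: T' → T F

No remaining common prefixes — done.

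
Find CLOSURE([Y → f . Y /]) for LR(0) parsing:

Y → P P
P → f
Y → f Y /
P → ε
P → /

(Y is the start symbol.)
{ [P → . /], [P → . f], [P → .], [Y → . P P], [Y → . f Y /], [Y → f . Y /] }

To compute CLOSURE, for each item [A → α.Bβ] where B is a non-terminal, add [B → .γ] for all productions B → γ; repeat for the newly added items until nothing changes.

Start with: [Y → f . Y /]
  [Y → f . Y /] has the dot before Y: add [Y → . P P], [Y → . f Y /]
  [Y → . P P] has the dot before P: add [P → . f], [P → .], [P → . /]
No further items can be added.

CLOSURE = { [P → . /], [P → . f], [P → .], [Y → . P P], [Y → . f Y /], [Y → f . Y /] }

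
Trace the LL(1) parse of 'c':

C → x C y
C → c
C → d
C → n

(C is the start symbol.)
LL(1) parsing maintains a stack (initially the start symbol over $) and the input. At each step: if the stack top is a terminal, match it against the current input token; if it is a non-terminal N, replace it with the RHS of M[N, lookahead] (the unique production whose predict set contains the lookahead).

Stack is shown with the top on the left.

Stack  Input  Action
--------------------
C $    c $    output C → c
c $    c $    match 'c'
$      $      accept

The string is accepted.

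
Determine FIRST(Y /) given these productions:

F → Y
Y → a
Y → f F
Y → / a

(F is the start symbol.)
FIRST sets of the non-terminals involved (from the grammar, by fixed-point iteration):
  FIRST(Y) = { '/', 'a', 'f' }

To compute FIRST(Y /), process the symbols left to right:
Symbol Y is a non-terminal. Add FIRST(Y) \ {ε} = { '/', 'a', 'f' }
Y is not nullable (ε ∉ FIRST(Y)), so stop here.
FIRST(Y /) = { '/', 'a', 'f' }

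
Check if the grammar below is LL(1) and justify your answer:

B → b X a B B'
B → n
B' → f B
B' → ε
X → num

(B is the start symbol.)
Relevant sets:
  FOLLOW(B') = { $, 'f' }

For B:
  PREDICT(B → b X a B B') = { 'b' }
  PREDICT(B → n) = { 'n' }
For B':
  PREDICT(B' → f B) = { 'f' }
  PREDICT(B' → ε) = { $, 'f' }
X has a single production, so nothing to check there.

Conflict found: Predict set conflict for B': { 'f' }
The grammar is NOT LL(1).

Answer: No. Predict set conflict for B': { 'f' }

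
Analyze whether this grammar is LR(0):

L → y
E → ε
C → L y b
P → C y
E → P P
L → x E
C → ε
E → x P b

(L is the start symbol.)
A grammar is LR(0) if no state in the canonical LR(0) collection has:
  - both a shift item (dot before a terminal) and a complete item (shift-reduce conflict), or
  - two or more complete items (reduce-reduce conflict; the accept item [L' → L .] counts as a complete item here).

Augment with L' → L and build the canonical LR(0) collection (I0 = CLOSURE({[L' → . L]}), then GOTO on every symbol after a dot until no new states appear). It has 15 states:
  I0: { [L → . x E], [L → . y], [L' → . L] }  — shift
  I1: { [L' → L .] }  — accept
  I2: { [C → . L y b], [C → .], [E → . P P], [E → . x P b], [E → .], [L → . x E], [L → . y], [L → x . E], [P → . C y] }  — shift, 2 reduces
  I3: { [L → y .] }  — reduce
  I4: { [P → C . y] }  — shift
  I5: { [L → x E .] }  — reduce
  I6: { [C → L . y b] }  — shift
  I7: { [C → . L y b], [C → .], [E → P . P], [L → . x E], [L → . y], [P → . C y] }  — shift, reduce
  I8: { [C → . L y b], [C → .], [E → . P P], [E → . x P b], [E → .], [E → x . P b], [L → . x E], [L → . y], [L → x . E], [P → . C y] }  — shift, 2 reduces
  I9: { [C → . L y b], [C → .], [E → P . P], [E → x P . b], [L → . x E], [L → . y], [P → . C y] }  — shift, reduce
  I10: { [E → P P .] }  — reduce
  I11: { [E → x P b .] }  — reduce
  I12: { [C → L y . b] }  — shift
  I13: { [C → L y b .] }  — reduce
  I14: { [P → C y .] }  — reduce

Conflict in state I2:
  Shift-reduce conflict between [C → .] and [E → . x P b]
So the grammar is NOT LR(0).

Answer: No. Shift-reduce conflict between [C → .] and [E → . x P b]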